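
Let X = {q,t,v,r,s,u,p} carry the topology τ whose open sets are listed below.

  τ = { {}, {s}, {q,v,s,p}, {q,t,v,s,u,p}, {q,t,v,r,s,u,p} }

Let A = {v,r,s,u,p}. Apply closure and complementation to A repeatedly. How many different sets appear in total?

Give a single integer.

cl via duality: int({q,t}) = {}, so X∖{} = {q,t,v,r,s,u,p}
Write k for closure, c for complement:
  1. A     = {v,r,s,u,p}
  2. kA    = {q,t,v,r,s,u,p}
  3. cA    = {q,t}
  4. ckA   = {}
  5. kcA   = {q,t,v,r,u,p}
  6. ckcA  = {s}
applying k or c yields no new set

6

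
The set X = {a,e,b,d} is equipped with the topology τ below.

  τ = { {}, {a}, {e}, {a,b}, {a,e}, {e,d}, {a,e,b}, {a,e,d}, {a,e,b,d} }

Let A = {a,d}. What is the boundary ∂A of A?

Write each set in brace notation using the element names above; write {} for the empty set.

{b,d}

opens ⊆ A: {}, {a}; union → int = {a}
complement {e,b}; its interior {e}; cl(A) = X∖{e} = {a,b,d}
boundary = {a,b,d} ∖ {a} = {b,d}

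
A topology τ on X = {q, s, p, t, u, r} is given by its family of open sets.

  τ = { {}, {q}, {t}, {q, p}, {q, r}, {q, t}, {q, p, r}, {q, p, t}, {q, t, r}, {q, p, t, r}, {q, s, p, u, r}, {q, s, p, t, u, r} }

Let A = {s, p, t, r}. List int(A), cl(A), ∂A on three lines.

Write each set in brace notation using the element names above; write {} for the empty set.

int(A) = {t}
cl(A)  = {s, p, t, u, r}
∂A     = {s, p, u, r}

interior: largest open inside A is {t} (from {}, {t})
cl via duality: int({q, u}) = {q}, so X∖{q} = {s, p, t, u, r}
cl∖int = {s, p, u, r}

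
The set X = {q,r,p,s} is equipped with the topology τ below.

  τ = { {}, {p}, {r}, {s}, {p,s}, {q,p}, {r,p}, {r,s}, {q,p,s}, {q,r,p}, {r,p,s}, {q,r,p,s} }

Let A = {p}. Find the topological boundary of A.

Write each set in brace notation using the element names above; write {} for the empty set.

{q}

U open, U⊆A: {}, {p}. int(A) = ⋃ = {p}
X∖A={q,r,s}, int(X∖A)={r,s}, hence cl(A)={q,p}
∂A: remove int from cl → {q}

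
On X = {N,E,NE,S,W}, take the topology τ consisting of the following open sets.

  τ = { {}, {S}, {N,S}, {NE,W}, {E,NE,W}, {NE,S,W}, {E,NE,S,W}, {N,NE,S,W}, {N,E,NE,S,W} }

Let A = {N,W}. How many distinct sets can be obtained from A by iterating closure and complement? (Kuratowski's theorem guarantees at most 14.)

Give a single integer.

8

cl via duality: int({E,NE,S}) = {S}, so X∖{S} = {N,E,NE,W}
Write k for closure, c for complement:
  1. A     = {N,W}
  2. kA    = {N,E,NE,W}
  3. cA    = {E,NE,S}
  4. ckA   = {S}
  5. kcA   = {N,E,NE,S,W}
  6. kckA  = {N,S}
  7. ckcA  = {}
  8. ckckA = {E,NE,W}
applying k or c yields no new set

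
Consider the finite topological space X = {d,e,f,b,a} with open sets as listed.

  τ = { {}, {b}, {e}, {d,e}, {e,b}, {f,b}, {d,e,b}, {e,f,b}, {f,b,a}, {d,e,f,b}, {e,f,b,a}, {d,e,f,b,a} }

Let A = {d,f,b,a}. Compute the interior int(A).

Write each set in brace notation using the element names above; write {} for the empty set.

U open, U⊆A: {}, {b}, {f,b}, {f,b,a}. int(A) = ⋃ = {f,b,a}

{f,b,a}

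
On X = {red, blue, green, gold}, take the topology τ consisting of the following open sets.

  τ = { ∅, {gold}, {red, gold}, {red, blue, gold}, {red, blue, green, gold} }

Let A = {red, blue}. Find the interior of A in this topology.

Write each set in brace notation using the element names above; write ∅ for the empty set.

∅

interior: largest open inside A is ∅ (from ∅)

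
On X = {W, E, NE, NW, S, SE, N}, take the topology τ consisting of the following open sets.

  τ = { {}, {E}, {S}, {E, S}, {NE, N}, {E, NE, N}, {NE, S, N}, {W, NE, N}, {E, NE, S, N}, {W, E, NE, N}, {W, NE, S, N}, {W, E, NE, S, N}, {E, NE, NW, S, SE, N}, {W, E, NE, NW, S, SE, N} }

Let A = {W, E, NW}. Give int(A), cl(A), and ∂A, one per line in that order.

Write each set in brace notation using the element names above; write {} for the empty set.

opens ⊆ A: {}, {E}; union → int = {E}
complement {NE, S, SE, N}; its interior {NE, S, N}; cl(A) = X∖{NE, S, N} = {W, E, NW, SE}
boundary = {W, E, NW, SE} ∖ {E} = {W, NW, SE}

int(A) = {E}
cl(A)  = {W, E, NW, SE}
∂A     = {W, NW, SE}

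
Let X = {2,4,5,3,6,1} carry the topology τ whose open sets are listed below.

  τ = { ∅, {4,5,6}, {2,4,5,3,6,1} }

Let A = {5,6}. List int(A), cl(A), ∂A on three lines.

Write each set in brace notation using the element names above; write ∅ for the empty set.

int(A) = ∅
cl(A)  = {2,4,5,3,6,1}
∂A     = {2,4,5,3,6,1}

U open, U⊆A: ∅. int(A) = ⋃ = ∅
X∖A={2,4,3,1}, int(X∖A)=∅, hence cl(A)={2,4,5,3,6,1}
∂A: remove int from cl → {2,4,5,3,6,1}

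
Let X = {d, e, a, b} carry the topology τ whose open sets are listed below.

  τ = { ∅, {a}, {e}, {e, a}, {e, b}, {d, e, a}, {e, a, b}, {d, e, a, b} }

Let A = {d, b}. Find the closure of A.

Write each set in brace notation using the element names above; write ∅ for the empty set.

X∖A={e, a}, int(X∖A)={e, a}, hence cl(A)={d, b}

{d, b}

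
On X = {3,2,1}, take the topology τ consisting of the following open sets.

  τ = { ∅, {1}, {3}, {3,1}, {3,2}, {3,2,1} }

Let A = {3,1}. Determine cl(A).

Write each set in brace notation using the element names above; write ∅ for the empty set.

cl via duality: int({2}) = ∅, so X∖∅ = {3,2,1}

{3,2,1}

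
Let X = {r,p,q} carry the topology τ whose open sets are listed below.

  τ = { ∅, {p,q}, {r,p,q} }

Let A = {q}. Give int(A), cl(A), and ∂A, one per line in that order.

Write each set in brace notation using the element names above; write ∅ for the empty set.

int(A) = ∅
cl(A)  = {r,p,q}
∂A     = {r,p,q}

open subsets of A: ∅; so int(A) = ∅
closure: X∖int(X∖A) = X∖∅ = {r,p,q}
∂A = {r,p,q} minus ∅ = {r,p,q}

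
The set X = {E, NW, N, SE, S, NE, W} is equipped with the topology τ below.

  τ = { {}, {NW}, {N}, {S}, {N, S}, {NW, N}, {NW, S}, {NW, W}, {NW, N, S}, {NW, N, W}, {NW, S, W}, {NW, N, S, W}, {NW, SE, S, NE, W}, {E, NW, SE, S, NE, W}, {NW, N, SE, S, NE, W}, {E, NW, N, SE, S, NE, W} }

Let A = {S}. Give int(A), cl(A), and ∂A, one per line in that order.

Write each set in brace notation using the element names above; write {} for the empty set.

U open, U⊆A: {}, {S}. int(A) = ⋃ = {S}
X∖A={E, NW, N, SE, NE, W}, int(X∖A)={NW, N, W}, hence cl(A)={E, SE, S, NE}
∂A: remove int from cl → {E, SE, NE}

int(A) = {S}
cl(A)  = {E, SE, S, NE}
∂A     = {E, SE, NE}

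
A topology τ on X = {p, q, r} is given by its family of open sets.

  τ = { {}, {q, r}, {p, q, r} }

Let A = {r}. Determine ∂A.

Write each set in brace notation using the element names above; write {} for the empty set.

{p, q, r}

open subsets of A: {}; so int(A) = {}
closure: X∖int(X∖A) = X∖{} = {p, q, r}
∂A = {p, q, r} minus {} = {p, q, r}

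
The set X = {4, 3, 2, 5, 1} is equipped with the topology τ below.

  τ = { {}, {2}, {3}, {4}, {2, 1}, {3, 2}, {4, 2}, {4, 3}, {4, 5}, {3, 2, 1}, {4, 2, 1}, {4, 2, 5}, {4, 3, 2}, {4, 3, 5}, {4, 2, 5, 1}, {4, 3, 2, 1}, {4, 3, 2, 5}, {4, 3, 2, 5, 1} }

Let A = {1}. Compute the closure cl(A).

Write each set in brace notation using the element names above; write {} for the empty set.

complement {4, 3, 2, 5}; its interior {4, 3, 2, 5}; cl(A) = X∖{4, 3, 2, 5} = {1}

{1}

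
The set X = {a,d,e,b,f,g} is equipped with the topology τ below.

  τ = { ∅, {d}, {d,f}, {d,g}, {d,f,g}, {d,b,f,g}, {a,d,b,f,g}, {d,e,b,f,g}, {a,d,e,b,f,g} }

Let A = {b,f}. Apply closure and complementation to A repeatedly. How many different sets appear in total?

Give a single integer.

6

cl via duality: int({a,d,e,g}) = {d,g}, so X∖{d,g} = {a,e,b,f}
Write k for closure, c for complement:
  1. A     = {b,f}
  2. kA    = {a,e,b,f}
  3. cA    = {a,d,e,g}
  4. ckA   = {d,g}
  5. kcA   = {a,d,e,b,f,g}
  6. ckcA  = ∅
applying k or c yields no new set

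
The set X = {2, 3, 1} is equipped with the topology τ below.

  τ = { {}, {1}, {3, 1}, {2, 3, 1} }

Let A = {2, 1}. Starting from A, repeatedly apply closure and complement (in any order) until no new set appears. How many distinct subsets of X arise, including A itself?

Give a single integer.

X∖A={3}, int(X∖A)={}, hence cl(A)={2, 3, 1}
Orbit (k=closure, c=complement):
  1. A     = {2, 1}
  2. kA    = {2, 3, 1}
  3. cA    = {3}
  4. ckA   = {}
  5. kcA   = {2, 3}
  6. ckcA  = {1}
(closed under both — stop)

6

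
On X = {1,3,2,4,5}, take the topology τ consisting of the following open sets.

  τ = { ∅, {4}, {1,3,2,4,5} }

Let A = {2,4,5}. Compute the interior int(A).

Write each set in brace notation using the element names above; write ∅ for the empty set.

U open, U⊆A: ∅, {4}. int(A) = ⋃ = {4}

{4}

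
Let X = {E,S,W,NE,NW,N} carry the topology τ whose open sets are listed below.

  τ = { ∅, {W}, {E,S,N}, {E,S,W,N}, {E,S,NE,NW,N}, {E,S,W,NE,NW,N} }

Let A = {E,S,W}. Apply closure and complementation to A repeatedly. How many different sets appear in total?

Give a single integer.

6

complement {NE,NW,N}; its interior ∅; cl(A) = X∖∅ = {E,S,W,NE,NW,N}
With k = closure, c = complement:
  1. A     = {E,S,W}
  2. kA    = {E,S,W,NE,NW,N}
  3. cA    = {NE,NW,N}
  4. ckA   = ∅
  5. kcA   = {E,S,NE,NW,N}
  6. ckcA  = {W}
k, c of each give nothing new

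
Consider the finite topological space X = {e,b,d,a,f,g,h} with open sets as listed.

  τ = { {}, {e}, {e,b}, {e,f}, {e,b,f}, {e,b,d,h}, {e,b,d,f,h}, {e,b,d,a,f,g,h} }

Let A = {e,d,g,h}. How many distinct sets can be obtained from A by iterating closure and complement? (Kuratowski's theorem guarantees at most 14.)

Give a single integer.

6

closure: X∖int(X∖A) = X∖{} = {e,b,d,a,f,g,h}
Let k=closure and c=complement:
  1. A     = {e,d,g,h}
  2. kA    = {e,b,d,a,f,g,h}
  3. cA    = {b,a,f}
  4. ckA   = {}
  5. kcA   = {b,d,a,f,g,h}
  6. ckcA  = {e}
— saturated at 6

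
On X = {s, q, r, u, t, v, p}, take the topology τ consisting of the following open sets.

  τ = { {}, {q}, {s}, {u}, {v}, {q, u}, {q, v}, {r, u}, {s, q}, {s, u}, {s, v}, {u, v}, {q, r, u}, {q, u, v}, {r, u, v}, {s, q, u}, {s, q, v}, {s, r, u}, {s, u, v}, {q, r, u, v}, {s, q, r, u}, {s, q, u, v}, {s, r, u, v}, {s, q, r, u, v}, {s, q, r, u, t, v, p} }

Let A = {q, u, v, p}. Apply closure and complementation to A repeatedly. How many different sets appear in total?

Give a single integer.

8

X∖A={s, r, t}, int(X∖A)={s}, hence cl(A)={q, r, u, t, v, p}
Orbit (k=closure, c=complement):
  1. A     = {q, u, v, p}
  2. kA    = {q, r, u, t, v, p}
  3. cA    = {s, r, t}
  4. ckA   = {s}
  5. kcA   = {s, r, t, p}
  6. kckA  = {s, t, p}
  7. ckcA  = {q, u, v}
  8. ckckA = {q, r, u, v}
(closed under both — stop)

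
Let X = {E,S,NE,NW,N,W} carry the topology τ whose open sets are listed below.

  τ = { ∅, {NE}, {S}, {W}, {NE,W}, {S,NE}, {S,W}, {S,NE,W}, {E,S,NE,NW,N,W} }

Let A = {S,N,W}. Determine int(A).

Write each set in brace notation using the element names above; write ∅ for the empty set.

opens ⊆ A: ∅, {S}, {W}, {S,W}; union → int = {S,W}

{S,W}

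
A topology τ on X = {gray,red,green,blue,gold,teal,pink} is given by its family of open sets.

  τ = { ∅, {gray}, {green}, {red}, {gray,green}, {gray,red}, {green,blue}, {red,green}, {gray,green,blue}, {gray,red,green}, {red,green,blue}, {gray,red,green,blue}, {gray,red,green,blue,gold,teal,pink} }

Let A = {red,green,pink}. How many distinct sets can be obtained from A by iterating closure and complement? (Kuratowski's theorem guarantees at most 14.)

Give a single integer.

8

cl via duality: int({gray,blue,gold,teal}) = {gray}, so X∖{gray} = {red,green,blue,gold,teal,pink}
Write k for closure, c for complement:
  1. A     = {red,green,pink}
  2. kA    = {red,green,blue,gold,teal,pink}
  3. cA    = {gray,blue,gold,teal}
  4. ckA   = {gray}
  5. kcA   = {gray,blue,gold,teal,pink}
  6. kckA  = {gray,gold,teal,pink}
  7. ckcA  = {red,green}
  8. ckckA = {red,green,blue}
applying k or c yields no new set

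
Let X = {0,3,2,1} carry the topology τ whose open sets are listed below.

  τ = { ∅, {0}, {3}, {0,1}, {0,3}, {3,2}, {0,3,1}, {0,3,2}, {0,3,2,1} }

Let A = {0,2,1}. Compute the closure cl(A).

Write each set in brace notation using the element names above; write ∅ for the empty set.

{0,2,1}

closure: X∖int(X∖A) = X∖{3} = {0,2,1}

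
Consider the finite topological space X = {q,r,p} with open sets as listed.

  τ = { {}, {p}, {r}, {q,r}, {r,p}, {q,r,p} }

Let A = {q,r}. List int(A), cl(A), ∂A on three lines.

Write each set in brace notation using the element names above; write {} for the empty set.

interior: largest open inside A is {q,r} (from {}, {r}, {q,r})
cl via duality: int({p}) = {p}, so X∖{p} = {q,r}
cl∖int = {}

int(A) = {q,r}
cl(A)  = {q,r}
∂A     = {}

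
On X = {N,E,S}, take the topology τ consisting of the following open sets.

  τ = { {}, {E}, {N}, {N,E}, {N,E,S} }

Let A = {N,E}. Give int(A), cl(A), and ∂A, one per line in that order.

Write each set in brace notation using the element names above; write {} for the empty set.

U open, U⊆A: {}, {E}, {N}, {N,E}. int(A) = ⋃ = {N,E}
X∖A={S}, int(X∖A)={}, hence cl(A)={N,E,S}
∂A: remove int from cl → {S}

int(A) = {N,E}
cl(A)  = {N,E,S}
∂A     = {S}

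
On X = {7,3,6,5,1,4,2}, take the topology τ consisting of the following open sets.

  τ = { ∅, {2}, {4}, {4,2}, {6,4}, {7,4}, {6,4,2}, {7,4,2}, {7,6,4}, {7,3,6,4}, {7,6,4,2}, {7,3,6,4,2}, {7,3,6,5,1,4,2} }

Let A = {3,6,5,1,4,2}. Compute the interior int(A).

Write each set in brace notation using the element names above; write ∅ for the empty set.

opens ⊆ A: ∅, {4}, {2}, {4,2}, {6,4}, {6,4,2}; union → int = {6,4,2}

{6,4,2}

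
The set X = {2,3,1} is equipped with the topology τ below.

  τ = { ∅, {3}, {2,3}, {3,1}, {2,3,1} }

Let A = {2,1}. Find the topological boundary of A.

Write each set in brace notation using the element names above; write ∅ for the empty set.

opens ⊆ A: ∅; union → int = ∅
complement {3}; its interior {3}; cl(A) = X∖{3} = {2,1}
boundary = {2,1} ∖ ∅ = {2,1}

{2,1}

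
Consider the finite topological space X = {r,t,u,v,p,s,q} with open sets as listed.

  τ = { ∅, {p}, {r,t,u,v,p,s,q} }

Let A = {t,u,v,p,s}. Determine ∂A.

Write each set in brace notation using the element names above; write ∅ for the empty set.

opens ⊆ A: ∅, {p}; union → int = {p}
complement {r,q}; its interior ∅; cl(A) = X∖∅ = {r,t,u,v,p,s,q}
boundary = {r,t,u,v,p,s,q} ∖ {p} = {r,t,u,v,s,q}

{r,t,u,v,s,q}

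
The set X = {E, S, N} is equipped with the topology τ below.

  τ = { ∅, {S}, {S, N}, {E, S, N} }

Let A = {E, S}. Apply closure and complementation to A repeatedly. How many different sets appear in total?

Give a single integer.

6

cl via duality: int({N}) = ∅, so X∖∅ = {E, S, N}
Write k for closure, c for complement:
  1. A     = {E, S}
  2. kA    = {E, S, N}
  3. cA    = {N}
  4. ckA   = ∅
  5. kcA   = {E, N}
  6. ckcA  = {S}
applying k or c yields no new set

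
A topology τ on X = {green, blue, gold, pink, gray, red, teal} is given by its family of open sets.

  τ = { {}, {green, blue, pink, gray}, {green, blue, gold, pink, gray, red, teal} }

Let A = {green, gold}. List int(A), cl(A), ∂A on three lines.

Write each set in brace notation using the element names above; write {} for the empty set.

int(A) = {}
cl(A)  = {green, blue, gold, pink, gray, red, teal}
∂A     = {green, blue, gold, pink, gray, red, teal}

open subsets of A: {}; so int(A) = {}
closure: X∖int(X∖A) = X∖{} = {green, blue, gold, pink, gray, red, teal}
∂A = {green, blue, gold, pink, gray, red, teal} minus {} = {green, blue, gold, pink, gray, red, teal}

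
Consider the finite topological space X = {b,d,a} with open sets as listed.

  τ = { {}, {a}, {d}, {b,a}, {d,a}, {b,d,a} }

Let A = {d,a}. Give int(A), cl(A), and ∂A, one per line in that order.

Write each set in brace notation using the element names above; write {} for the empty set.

int(A) = {d,a}
cl(A)  = {b,d,a}
∂A     = {b}

open subsets of A: {}, {d}, {a}, {d,a}; so int(A) = {d,a}
closure: X∖int(X∖A) = X∖{} = {b,d,a}
∂A = {b,d,a} minus {d,a} = {b}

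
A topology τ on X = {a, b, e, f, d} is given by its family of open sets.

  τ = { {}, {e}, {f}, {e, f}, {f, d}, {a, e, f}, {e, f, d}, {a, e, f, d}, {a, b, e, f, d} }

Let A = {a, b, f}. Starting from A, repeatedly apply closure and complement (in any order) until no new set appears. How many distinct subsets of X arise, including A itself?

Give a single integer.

8

closure: X∖int(X∖A) = X∖{e} = {a, b, f, d}
Let k=closure and c=complement:
  1. A     = {a, b, f}
  2. kA    = {a, b, f, d}
  3. cA    = {e, d}
  4. ckA   = {e}
  5. kcA   = {a, b, e, d}
  6. kckA  = {a, b, e}
  7. ckcA  = {f}
  8. ckckA = {f, d}
— saturated at 8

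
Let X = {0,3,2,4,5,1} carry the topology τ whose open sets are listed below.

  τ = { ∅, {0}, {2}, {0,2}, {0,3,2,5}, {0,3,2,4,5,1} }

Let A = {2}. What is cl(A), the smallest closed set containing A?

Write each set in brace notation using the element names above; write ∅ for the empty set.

{3,2,4,5,1}

cl via duality: int({0,3,4,5,1}) = {0}, so X∖{0} = {3,2,4,5,1}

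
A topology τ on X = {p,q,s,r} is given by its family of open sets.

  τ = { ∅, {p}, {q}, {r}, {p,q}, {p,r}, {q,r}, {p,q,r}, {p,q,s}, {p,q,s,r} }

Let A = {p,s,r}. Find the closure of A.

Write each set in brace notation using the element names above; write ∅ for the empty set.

closure: X∖int(X∖A) = X∖{q} = {p,s,r}

{p,s,r}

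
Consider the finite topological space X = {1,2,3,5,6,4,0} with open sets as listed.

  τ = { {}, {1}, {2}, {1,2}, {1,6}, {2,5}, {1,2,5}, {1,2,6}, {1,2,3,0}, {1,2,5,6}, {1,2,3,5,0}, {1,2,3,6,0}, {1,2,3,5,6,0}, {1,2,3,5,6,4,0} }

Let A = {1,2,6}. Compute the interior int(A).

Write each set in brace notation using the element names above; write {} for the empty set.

{1,2,6}

U open, U⊆A: {}, {2}, {1}, {1,2}, {1,6}, {1,2,6}. int(A) = ⋃ = {1,2,6}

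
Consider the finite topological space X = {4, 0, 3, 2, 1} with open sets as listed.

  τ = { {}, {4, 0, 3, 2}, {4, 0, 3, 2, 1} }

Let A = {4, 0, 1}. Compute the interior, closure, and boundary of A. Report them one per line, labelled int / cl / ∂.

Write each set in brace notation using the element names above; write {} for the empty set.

interior: largest open inside A is {} (from {})
cl via duality: int({3, 2}) = {}, so X∖{} = {4, 0, 3, 2, 1}
cl∖int = {4, 0, 3, 2, 1}

int(A) = {}
cl(A)  = {4, 0, 3, 2, 1}
∂A     = {4, 0, 3, 2, 1}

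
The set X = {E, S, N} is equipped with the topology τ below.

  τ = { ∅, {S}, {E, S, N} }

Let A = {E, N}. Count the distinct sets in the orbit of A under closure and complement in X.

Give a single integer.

4

complement {S}; its interior {S}; cl(A) = X∖{S} = {E, N}
With k = closure, c = complement:
  1. A     = {E, N}
  2. cA    = {S}
  3. kcA   = {E, S, N}
  4. ckcA  = ∅
k, c of each give nothing new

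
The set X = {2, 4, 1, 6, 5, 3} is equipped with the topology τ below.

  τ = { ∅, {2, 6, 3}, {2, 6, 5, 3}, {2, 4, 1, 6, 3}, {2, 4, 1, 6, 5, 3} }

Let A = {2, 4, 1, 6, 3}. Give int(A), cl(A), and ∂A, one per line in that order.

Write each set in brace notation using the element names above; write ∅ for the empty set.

opens ⊆ A: ∅, {2, 6, 3}, {2, 4, 1, 6, 3}; union → int = {2, 4, 1, 6, 3}
complement {5}; its interior ∅; cl(A) = X∖∅ = {2, 4, 1, 6, 5, 3}
boundary = {2, 4, 1, 6, 5, 3} ∖ {2, 4, 1, 6, 3} = {5}

int(A) = {2, 4, 1, 6, 3}
cl(A)  = {2, 4, 1, 6, 5, 3}
∂A     = {5}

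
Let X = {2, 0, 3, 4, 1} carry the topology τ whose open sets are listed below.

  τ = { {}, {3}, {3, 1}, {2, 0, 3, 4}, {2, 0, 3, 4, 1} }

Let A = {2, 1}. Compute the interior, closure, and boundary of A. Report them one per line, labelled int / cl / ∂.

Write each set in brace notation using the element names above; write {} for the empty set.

int(A) = {}
cl(A)  = {2, 0, 4, 1}
∂A     = {2, 0, 4, 1}

U open, U⊆A: {}. int(A) = ⋃ = {}
X∖A={0, 3, 4}, int(X∖A)={3}, hence cl(A)={2, 0, 4, 1}
∂A: remove int from cl → {2, 0, 4, 1}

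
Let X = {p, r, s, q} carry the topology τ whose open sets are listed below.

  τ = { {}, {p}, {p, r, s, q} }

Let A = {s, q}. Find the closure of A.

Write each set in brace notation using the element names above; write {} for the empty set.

cl via duality: int({p, r}) = {p}, so X∖{p} = {r, s, q}

{r, s, q}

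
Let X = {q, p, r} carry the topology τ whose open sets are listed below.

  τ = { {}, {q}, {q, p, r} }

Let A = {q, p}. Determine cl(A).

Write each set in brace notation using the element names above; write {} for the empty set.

{q, p, r}

X∖A={r}, int(X∖A)={}, hence cl(A)={q, p, r}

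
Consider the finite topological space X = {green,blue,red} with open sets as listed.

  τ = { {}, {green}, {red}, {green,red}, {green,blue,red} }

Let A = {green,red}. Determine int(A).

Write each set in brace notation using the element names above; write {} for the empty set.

{green,red}

U open, U⊆A: {}, {red}, {green}, {green,red}. int(A) = ⋃ = {green,red}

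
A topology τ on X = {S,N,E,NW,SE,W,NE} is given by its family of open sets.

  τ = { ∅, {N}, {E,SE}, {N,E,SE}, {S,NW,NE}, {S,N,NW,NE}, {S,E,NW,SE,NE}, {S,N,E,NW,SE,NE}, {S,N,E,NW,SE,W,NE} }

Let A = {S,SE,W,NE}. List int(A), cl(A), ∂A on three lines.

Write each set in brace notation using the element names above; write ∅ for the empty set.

U open, U⊆A: ∅. int(A) = ⋃ = ∅
X∖A={N,E,NW}, int(X∖A)={N}, hence cl(A)={S,E,NW,SE,W,NE}
∂A: remove int from cl → {S,E,NW,SE,W,NE}

int(A) = ∅
cl(A)  = {S,E,NW,SE,W,NE}
∂A     = {S,E,NW,SE,W,NE}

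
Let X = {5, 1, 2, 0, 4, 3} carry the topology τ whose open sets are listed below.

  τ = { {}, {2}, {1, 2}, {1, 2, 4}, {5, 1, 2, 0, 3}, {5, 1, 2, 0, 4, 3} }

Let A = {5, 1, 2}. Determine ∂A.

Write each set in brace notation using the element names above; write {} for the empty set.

{5, 0, 4, 3}

opens ⊆ A: {}, {2}, {1, 2}; union → int = {1, 2}
complement {0, 4, 3}; its interior {}; cl(A) = X∖{} = {5, 1, 2, 0, 4, 3}
boundary = {5, 1, 2, 0, 4, 3} ∖ {1, 2} = {5, 0, 4, 3}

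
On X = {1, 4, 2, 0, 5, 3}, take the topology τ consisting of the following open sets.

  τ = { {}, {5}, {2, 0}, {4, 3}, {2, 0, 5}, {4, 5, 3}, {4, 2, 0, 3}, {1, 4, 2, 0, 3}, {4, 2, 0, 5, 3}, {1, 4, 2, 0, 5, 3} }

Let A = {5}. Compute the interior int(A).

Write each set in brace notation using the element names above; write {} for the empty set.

{5}

interior: largest open inside A is {5} (from {}, {5})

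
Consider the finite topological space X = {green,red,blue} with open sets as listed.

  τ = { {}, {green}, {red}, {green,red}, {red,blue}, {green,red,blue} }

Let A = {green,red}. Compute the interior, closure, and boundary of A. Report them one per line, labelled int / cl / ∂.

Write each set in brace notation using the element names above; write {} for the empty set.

int(A) = {green,red}
cl(A)  = {green,red,blue}
∂A     = {blue}

opens ⊆ A: {}, {red}, {green}, {green,red}; union → int = {green,red}
complement {blue}; its interior {}; cl(A) = X∖{} = {green,red,blue}
boundary = {green,red,blue} ∖ {green,red} = {blue}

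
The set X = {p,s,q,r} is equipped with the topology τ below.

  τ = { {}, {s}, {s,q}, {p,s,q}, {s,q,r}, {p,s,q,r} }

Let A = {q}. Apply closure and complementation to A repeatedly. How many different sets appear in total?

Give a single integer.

complement {p,s,r}; its interior {s}; cl(A) = X∖{s} = {p,q,r}
With k = closure, c = complement:
  1. A     = {q}
  2. kA    = {p,q,r}
  3. cA    = {p,s,r}
  4. ckA   = {s}
  5. kcA   = {p,s,q,r}
  6. ckcA  = {}
k, c of each give nothing new

6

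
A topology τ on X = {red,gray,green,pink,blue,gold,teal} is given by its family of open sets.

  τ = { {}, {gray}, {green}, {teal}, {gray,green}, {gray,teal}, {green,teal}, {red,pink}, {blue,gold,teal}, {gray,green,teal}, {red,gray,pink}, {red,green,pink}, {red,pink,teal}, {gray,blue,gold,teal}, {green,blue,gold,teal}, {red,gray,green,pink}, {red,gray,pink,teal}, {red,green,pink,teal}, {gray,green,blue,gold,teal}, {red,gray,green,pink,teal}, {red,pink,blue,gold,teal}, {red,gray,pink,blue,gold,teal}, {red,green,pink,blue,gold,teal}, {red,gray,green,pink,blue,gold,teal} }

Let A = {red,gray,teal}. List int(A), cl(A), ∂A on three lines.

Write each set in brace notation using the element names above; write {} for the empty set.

opens ⊆ A: {}, {gray}, {teal}, {gray,teal}; union → int = {gray,teal}
complement {green,pink,blue,gold}; its interior {green}; cl(A) = X∖{green} = {red,gray,pink,blue,gold,teal}
boundary = {red,gray,pink,blue,gold,teal} ∖ {gray,teal} = {red,pink,blue,gold}

int(A) = {gray,teal}
cl(A)  = {red,gray,pink,blue,gold,teal}
∂A     = {red,pink,blue,gold}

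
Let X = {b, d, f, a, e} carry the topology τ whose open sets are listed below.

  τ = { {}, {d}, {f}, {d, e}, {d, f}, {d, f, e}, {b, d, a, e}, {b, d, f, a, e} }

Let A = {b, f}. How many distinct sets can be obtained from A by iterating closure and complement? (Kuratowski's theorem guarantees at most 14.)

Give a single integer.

6

complement {d, a, e}; its interior {d, e}; cl(A) = X∖{d, e} = {b, f, a}
With k = closure, c = complement:
  1. A     = {b, f}
  2. kA    = {b, f, a}
  3. cA    = {d, a, e}
  4. ckA   = {d, e}
  5. kcA   = {b, d, a, e}
  6. ckcA  = {f}
k, c of each give nothing new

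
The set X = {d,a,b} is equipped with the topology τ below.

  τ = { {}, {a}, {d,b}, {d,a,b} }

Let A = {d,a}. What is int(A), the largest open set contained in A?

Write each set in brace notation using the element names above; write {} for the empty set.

open subsets of A: {}, {a}; so int(A) = {a}

{a}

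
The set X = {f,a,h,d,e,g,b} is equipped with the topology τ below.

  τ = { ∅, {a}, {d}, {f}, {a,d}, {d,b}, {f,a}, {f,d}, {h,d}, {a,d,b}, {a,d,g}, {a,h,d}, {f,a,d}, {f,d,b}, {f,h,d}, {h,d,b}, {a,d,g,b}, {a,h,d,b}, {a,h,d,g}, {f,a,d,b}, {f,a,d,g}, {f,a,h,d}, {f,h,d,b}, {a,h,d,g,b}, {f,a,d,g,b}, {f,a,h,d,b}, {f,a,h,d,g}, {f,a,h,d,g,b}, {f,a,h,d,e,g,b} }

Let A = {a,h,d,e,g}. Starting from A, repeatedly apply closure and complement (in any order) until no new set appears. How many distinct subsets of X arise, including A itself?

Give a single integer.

closure: X∖int(X∖A) = X∖{f} = {a,h,d,e,g,b}
Let k=closure and c=complement:
  1. A     = {a,h,d,e,g}
  2. kA    = {a,h,d,e,g,b}
  3. cA    = {f,b}
  4. ckA   = {f}
  5. kcA   = {f,e,b}
  6. kckA  = {f,e}
  7. ckcA  = {a,h,d,g}
  8. ckckA = {a,h,d,g,b}
— saturated at 8

8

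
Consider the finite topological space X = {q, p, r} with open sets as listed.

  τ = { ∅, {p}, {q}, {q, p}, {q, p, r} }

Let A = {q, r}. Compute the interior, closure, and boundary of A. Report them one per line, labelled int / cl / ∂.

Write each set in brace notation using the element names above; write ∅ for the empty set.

int(A) = {q}
cl(A)  = {q, r}
∂A     = {r}

open subsets of A: ∅, {q}; so int(A) = {q}
closure: X∖int(X∖A) = X∖{p} = {q, r}
∂A = {q, r} minus {q} = {r}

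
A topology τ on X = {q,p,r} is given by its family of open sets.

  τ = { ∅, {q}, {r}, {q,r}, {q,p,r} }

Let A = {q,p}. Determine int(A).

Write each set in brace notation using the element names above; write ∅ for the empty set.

{q}

opens ⊆ A: ∅, {q}; union → int = {q}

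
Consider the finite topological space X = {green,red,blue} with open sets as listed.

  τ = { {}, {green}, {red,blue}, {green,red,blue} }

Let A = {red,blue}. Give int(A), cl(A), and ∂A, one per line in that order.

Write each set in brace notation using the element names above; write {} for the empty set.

int(A) = {red,blue}
cl(A)  = {red,blue}
∂A     = {}

opens ⊆ A: {}, {red,blue}; union → int = {red,blue}
complement {green}; its interior {green}; cl(A) = X∖{green} = {red,blue}
boundary = {red,blue} ∖ {red,blue} = {}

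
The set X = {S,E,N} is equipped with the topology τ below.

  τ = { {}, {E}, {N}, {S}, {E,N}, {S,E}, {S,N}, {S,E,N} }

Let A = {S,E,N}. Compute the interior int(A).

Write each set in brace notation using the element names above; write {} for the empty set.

opens ⊆ A: {}, {S}, {N}, {E}, {S,N}, {S,E}, {E,N}, {S,E,N}; union → int = {S,E,N}

{S,E,N}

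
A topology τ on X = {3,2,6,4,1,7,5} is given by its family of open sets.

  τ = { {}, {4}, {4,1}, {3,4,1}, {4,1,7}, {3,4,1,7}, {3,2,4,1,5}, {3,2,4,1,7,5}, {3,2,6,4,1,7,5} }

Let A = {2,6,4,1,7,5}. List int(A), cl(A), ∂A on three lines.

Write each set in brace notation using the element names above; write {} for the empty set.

U open, U⊆A: {}, {4}, {4,1}, {4,1,7}. int(A) = ⋃ = {4,1,7}
X∖A={3}, int(X∖A)={}, hence cl(A)={3,2,6,4,1,7,5}
∂A: remove int from cl → {3,2,6,5}

int(A) = {4,1,7}
cl(A)  = {3,2,6,4,1,7,5}
∂A     = {3,2,6,5}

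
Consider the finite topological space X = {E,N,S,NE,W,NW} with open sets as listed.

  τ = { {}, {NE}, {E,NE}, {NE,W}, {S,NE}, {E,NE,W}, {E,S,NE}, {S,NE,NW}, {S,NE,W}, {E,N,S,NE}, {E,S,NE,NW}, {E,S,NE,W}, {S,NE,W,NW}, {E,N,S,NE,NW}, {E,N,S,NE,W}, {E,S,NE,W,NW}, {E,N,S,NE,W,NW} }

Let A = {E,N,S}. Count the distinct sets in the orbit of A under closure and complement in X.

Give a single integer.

cl via duality: int({NE,W,NW}) = {NE,W}, so X∖{NE,W} = {E,N,S,NW}
Write k for closure, c for complement:
  1. A     = {E,N,S}
  2. kA    = {E,N,S,NW}
  3. cA    = {NE,W,NW}
  4. ckA   = {NE,W}
  5. kcA   = {E,N,S,NE,W,NW}
  6. ckcA  = {}
applying k or c yields no new set

6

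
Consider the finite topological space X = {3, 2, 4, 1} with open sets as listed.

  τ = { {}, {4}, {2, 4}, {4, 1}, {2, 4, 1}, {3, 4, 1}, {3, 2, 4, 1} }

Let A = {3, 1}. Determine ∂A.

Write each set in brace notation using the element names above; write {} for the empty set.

{3, 1}

interior: largest open inside A is {} (from {})
cl via duality: int({2, 4}) = {2, 4}, so X∖{2, 4} = {3, 1}
cl∖int = {3, 1}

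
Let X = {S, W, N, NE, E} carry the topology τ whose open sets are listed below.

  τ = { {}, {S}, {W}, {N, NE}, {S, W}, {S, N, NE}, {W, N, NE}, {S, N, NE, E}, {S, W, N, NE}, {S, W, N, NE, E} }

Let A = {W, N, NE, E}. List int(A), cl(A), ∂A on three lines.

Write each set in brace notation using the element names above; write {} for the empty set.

int(A) = {W, N, NE}
cl(A)  = {W, N, NE, E}
∂A     = {E}

interior: largest open inside A is {W, N, NE} (from {}, {W}, {N, NE}, {W, N, NE})
cl via duality: int({S}) = {S}, so X∖{S} = {W, N, NE, E}
cl∖int = {E}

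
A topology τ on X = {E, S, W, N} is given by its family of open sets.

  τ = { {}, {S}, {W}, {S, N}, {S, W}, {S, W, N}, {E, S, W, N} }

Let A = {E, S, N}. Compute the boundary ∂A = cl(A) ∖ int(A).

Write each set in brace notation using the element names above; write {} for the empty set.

open subsets of A: {}, {S}, {S, N}; so int(A) = {S, N}
closure: X∖int(X∖A) = X∖{W} = {E, S, N}
∂A = {E, S, N} minus {S, N} = {E}

{E}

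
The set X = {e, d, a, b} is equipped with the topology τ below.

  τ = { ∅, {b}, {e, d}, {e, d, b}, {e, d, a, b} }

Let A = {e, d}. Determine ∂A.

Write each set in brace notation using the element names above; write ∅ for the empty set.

interior: largest open inside A is {e, d} (from ∅, {e, d})
cl via duality: int({a, b}) = {b}, so X∖{b} = {e, d, a}
cl∖int = {a}

{a}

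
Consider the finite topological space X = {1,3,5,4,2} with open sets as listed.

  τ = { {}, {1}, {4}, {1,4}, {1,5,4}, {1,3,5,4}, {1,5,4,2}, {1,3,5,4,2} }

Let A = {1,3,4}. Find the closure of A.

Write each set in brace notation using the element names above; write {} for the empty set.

complement {5,2}; its interior {}; cl(A) = X∖{} = {1,3,5,4,2}

{1,3,5,4,2}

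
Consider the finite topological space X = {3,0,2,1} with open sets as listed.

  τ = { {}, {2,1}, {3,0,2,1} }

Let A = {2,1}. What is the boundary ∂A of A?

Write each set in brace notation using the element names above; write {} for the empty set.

{3,0}

opens ⊆ A: {}, {2,1}; union → int = {2,1}
complement {3,0}; its interior {}; cl(A) = X∖{} = {3,0,2,1}
boundary = {3,0,2,1} ∖ {2,1} = {3,0}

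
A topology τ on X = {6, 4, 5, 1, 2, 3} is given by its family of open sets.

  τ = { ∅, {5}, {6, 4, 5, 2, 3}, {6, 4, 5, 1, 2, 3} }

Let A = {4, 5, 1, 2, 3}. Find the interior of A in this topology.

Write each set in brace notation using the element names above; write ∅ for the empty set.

{5}

opens ⊆ A: ∅, {5}; union → int = {5}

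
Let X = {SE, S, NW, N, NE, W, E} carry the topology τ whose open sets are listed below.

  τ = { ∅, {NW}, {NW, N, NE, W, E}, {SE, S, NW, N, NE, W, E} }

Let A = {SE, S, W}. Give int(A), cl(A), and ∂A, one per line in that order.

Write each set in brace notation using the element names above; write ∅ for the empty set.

open subsets of A: ∅; so int(A) = ∅
closure: X∖int(X∖A) = X∖{NW} = {SE, S, N, NE, W, E}
∂A = {SE, S, N, NE, W, E} minus ∅ = {SE, S, N, NE, W, E}

int(A) = ∅
cl(A)  = {SE, S, N, NE, W, E}
∂A     = {SE, S, N, NE, W, E}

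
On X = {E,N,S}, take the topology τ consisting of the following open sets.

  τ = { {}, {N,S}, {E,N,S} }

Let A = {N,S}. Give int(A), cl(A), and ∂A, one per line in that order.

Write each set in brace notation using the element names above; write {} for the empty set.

opens ⊆ A: {}, {N,S}; union → int = {N,S}
complement {E}; its interior {}; cl(A) = X∖{} = {E,N,S}
boundary = {E,N,S} ∖ {N,S} = {E}

int(A) = {N,S}
cl(A)  = {E,N,S}
∂A     = {E}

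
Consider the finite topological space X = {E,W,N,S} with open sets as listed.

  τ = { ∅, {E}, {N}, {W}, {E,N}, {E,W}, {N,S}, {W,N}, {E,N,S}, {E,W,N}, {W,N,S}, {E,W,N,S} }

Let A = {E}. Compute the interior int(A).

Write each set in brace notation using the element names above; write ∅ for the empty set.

U open, U⊆A: ∅, {E}. int(A) = ⋃ = {E}

{E}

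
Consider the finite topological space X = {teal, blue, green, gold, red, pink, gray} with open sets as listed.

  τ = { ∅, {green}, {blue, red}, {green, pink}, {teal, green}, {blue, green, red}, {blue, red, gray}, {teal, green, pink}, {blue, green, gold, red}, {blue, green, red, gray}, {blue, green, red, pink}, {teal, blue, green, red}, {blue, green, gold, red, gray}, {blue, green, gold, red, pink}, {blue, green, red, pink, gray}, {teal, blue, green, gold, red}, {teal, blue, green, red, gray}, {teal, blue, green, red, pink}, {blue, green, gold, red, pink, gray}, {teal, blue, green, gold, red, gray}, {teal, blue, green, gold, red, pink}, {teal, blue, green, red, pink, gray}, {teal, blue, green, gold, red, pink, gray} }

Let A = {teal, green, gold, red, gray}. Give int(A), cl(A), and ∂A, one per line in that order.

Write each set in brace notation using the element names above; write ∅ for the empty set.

int(A) = {teal, green}
cl(A)  = {teal, blue, green, gold, red, pink, gray}
∂A     = {blue, gold, red, pink, gray}

open subsets of A: ∅, {green}, {teal, green}; so int(A) = {teal, green}
closure: X∖int(X∖A) = X∖∅ = {teal, blue, green, gold, red, pink, gray}
∂A = {teal, blue, green, gold, red, pink, gray} minus {teal, green} = {blue, gold, red, pink, gray}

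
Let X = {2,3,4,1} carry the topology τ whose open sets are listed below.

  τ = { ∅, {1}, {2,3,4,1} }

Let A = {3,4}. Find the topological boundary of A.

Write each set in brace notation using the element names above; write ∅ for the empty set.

U open, U⊆A: ∅. int(A) = ⋃ = ∅
X∖A={2,1}, int(X∖A)={1}, hence cl(A)={2,3,4}
∂A: remove int from cl → {2,3,4}

{2,3,4}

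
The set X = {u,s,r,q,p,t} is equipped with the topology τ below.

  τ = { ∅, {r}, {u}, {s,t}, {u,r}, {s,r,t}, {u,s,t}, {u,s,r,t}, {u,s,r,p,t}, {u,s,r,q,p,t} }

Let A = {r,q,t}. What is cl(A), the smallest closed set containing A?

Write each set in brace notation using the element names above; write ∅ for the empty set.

closure: X∖int(X∖A) = X∖{u} = {s,r,q,p,t}

{s,r,q,p,t}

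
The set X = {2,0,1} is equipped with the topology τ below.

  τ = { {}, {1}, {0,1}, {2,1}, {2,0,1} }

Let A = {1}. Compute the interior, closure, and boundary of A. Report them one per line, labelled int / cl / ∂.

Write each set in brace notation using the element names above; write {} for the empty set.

opens ⊆ A: {}, {1}; union → int = {1}
complement {2,0}; its interior {}; cl(A) = X∖{} = {2,0,1}
boundary = {2,0,1} ∖ {1} = {2,0}

int(A) = {1}
cl(A)  = {2,0,1}
∂A     = {2,0}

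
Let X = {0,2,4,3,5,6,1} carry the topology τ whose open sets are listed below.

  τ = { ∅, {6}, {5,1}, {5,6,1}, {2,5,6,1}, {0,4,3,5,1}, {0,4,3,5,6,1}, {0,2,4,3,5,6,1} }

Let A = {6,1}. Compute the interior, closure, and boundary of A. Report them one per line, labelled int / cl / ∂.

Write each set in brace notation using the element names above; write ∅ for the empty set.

interior: largest open inside A is {6} (from ∅, {6})
cl via duality: int({0,2,4,3,5}) = ∅, so X∖∅ = {0,2,4,3,5,6,1}
cl∖int = {0,2,4,3,5,1}

int(A) = {6}
cl(A)  = {0,2,4,3,5,6,1}
∂A     = {0,2,4,3,5,1}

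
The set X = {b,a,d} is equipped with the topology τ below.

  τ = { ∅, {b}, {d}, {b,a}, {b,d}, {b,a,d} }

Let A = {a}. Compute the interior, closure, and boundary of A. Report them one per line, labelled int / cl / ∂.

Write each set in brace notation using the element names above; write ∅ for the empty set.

int(A) = ∅
cl(A)  = {a}
∂A     = {a}

interior: largest open inside A is ∅ (from ∅)
cl via duality: int({b,d}) = {b,d}, so X∖{b,d} = {a}
cl∖int = {a}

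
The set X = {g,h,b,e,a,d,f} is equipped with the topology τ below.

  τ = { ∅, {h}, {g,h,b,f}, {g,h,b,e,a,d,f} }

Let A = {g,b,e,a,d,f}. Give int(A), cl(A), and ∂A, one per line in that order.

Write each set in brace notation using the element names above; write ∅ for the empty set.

U open, U⊆A: ∅. int(A) = ⋃ = ∅
X∖A={h}, int(X∖A)={h}, hence cl(A)={g,b,e,a,d,f}
∂A: remove int from cl → {g,b,e,a,d,f}

int(A) = ∅
cl(A)  = {g,b,e,a,d,f}
∂A     = {g,b,e,a,d,f}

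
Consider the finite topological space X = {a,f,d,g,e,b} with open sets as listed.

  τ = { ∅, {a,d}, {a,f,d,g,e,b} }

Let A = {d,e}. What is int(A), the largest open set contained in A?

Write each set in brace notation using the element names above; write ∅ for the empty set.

∅

open subsets of A: ∅; so int(A) = ∅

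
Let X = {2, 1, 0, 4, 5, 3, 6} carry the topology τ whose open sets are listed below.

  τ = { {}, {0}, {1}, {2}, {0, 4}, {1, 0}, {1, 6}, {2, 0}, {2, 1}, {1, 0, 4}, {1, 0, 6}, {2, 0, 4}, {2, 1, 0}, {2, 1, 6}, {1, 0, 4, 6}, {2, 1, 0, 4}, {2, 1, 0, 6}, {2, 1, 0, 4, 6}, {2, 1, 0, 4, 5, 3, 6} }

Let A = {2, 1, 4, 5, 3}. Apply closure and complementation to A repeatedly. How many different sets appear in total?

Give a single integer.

closure: X∖int(X∖A) = X∖{0} = {2, 1, 4, 5, 3, 6}
Let k=closure and c=complement:
  1. A     = {2, 1, 4, 5, 3}
  2. kA    = {2, 1, 4, 5, 3, 6}
  3. cA    = {0, 6}
  4. ckA   = {0}
  5. kcA   = {0, 4, 5, 3, 6}
  6. kckA  = {0, 4, 5, 3}
  7. ckcA  = {2, 1}
  8. ckckA = {2, 1, 6}
  9. kckcA = {2, 1, 5, 3, 6}
  10. ckckcA = {0, 4}
— saturated at 10

10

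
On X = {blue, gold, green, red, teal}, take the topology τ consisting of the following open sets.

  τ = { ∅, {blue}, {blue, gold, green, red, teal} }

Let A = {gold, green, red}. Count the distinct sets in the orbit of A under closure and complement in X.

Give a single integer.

6

X∖A={blue, teal}, int(X∖A)={blue}, hence cl(A)={gold, green, red, teal}
Orbit (k=closure, c=complement):
  1. A     = {gold, green, red}
  2. kA    = {gold, green, red, teal}
  3. cA    = {blue, teal}
  4. ckA   = {blue}
  5. kcA   = {blue, gold, green, red, teal}
  6. ckcA  = ∅
(closed under both — stop)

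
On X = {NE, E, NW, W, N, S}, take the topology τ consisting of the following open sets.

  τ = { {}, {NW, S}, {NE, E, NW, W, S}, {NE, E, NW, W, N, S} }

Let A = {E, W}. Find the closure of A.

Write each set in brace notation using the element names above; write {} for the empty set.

{NE, E, W, N}

X∖A={NE, NW, N, S}, int(X∖A)={NW, S}, hence cl(A)={NE, E, W, N}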